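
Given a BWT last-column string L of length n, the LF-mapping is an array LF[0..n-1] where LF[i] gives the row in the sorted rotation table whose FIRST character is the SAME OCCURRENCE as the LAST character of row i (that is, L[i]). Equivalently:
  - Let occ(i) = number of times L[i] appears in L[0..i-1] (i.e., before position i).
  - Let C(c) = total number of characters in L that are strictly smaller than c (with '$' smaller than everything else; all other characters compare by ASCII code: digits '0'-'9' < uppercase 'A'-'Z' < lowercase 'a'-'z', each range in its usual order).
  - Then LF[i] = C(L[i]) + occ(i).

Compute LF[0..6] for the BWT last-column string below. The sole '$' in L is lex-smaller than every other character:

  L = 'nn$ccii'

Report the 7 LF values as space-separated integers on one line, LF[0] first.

Answer: 5 6 0 1 2 3 4

Derivation:
Char counts: '$':1, 'c':2, 'i':2, 'n':2
C (first-col start): C('$')=0, C('c')=1, C('i')=3, C('n')=5
L[0]='n': occ=0, LF[0]=C('n')+0=5+0=5
L[1]='n': occ=1, LF[1]=C('n')+1=5+1=6
L[2]='$': occ=0, LF[2]=C('$')+0=0+0=0
L[3]='c': occ=0, LF[3]=C('c')+0=1+0=1
L[4]='c': occ=1, LF[4]=C('c')+1=1+1=2
L[5]='i': occ=0, LF[5]=C('i')+0=3+0=3
L[6]='i': occ=1, LF[6]=C('i')+1=3+1=4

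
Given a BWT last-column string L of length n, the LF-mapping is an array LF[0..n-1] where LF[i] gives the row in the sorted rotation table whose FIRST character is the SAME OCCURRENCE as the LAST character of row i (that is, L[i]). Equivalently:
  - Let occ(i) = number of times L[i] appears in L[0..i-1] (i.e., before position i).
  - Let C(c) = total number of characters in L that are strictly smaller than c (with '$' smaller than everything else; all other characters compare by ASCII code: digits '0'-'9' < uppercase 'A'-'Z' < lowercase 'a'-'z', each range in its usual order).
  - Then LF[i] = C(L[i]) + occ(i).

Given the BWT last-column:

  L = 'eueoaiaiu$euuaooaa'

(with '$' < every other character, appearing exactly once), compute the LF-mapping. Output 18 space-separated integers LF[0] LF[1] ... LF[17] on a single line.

Answer: 6 14 7 11 1 9 2 10 15 0 8 16 17 3 12 13 4 5

Derivation:
Char counts: '$':1, 'a':5, 'e':3, 'i':2, 'o':3, 'u':4
C (first-col start): C('$')=0, C('a')=1, C('e')=6, C('i')=9, C('o')=11, C('u')=14
L[0]='e': occ=0, LF[0]=C('e')+0=6+0=6
L[1]='u': occ=0, LF[1]=C('u')+0=14+0=14
L[2]='e': occ=1, LF[2]=C('e')+1=6+1=7
L[3]='o': occ=0, LF[3]=C('o')+0=11+0=11
L[4]='a': occ=0, LF[4]=C('a')+0=1+0=1
L[5]='i': occ=0, LF[5]=C('i')+0=9+0=9
L[6]='a': occ=1, LF[6]=C('a')+1=1+1=2
L[7]='i': occ=1, LF[7]=C('i')+1=9+1=10
L[8]='u': occ=1, LF[8]=C('u')+1=14+1=15
L[9]='$': occ=0, LF[9]=C('$')+0=0+0=0
L[10]='e': occ=2, LF[10]=C('e')+2=6+2=8
L[11]='u': occ=2, LF[11]=C('u')+2=14+2=16
L[12]='u': occ=3, LF[12]=C('u')+3=14+3=17
L[13]='a': occ=2, LF[13]=C('a')+2=1+2=3
L[14]='o': occ=1, LF[14]=C('o')+1=11+1=12
L[15]='o': occ=2, LF[15]=C('o')+2=11+2=13
L[16]='a': occ=3, LF[16]=C('a')+3=1+3=4
L[17]='a': occ=4, LF[17]=C('a')+4=1+4=5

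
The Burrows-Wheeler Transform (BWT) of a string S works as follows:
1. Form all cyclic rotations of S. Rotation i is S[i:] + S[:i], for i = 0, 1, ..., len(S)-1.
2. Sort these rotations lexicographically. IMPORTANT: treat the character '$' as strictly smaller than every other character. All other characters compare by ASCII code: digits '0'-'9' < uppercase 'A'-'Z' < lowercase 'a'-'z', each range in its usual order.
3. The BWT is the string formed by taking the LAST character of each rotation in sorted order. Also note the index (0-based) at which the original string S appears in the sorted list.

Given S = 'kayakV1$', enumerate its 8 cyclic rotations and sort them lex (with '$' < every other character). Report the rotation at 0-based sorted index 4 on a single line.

All 8 rotations (rotation i = S[i:]+S[:i]):
  rot[0] = kayakV1$
  rot[1] = ayakV1$k
  rot[2] = yakV1$ka
  rot[3] = akV1$kay
  rot[4] = kV1$kaya
  rot[5] = V1$kayak
  rot[6] = 1$kayakV
  rot[7] = $kayakV1
Sorted (with $ < everything):
  sorted[0] = $kayakV1
  sorted[1] = 1$kayakV
  sorted[2] = V1$kayak
  sorted[3] = akV1$kay
  sorted[4] = ayakV1$k
  sorted[5] = kV1$kaya
  sorted[6] = kayakV1$
  sorted[7] = yakV1$ka
sorted[4] = ayakV1$k

Answer: ayakV1$k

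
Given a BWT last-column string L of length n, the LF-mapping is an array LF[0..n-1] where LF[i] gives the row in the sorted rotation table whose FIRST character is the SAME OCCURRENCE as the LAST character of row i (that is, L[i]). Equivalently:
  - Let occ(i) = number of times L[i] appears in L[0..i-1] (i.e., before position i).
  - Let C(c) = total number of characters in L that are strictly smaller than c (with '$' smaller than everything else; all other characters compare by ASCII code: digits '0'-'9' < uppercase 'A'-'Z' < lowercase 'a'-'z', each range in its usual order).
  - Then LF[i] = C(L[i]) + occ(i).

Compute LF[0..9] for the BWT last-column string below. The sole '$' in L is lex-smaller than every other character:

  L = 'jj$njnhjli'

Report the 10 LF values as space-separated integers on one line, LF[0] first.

Answer: 3 4 0 8 5 9 1 6 7 2

Derivation:
Char counts: '$':1, 'h':1, 'i':1, 'j':4, 'l':1, 'n':2
C (first-col start): C('$')=0, C('h')=1, C('i')=2, C('j')=3, C('l')=7, C('n')=8
L[0]='j': occ=0, LF[0]=C('j')+0=3+0=3
L[1]='j': occ=1, LF[1]=C('j')+1=3+1=4
L[2]='$': occ=0, LF[2]=C('$')+0=0+0=0
L[3]='n': occ=0, LF[3]=C('n')+0=8+0=8
L[4]='j': occ=2, LF[4]=C('j')+2=3+2=5
L[5]='n': occ=1, LF[5]=C('n')+1=8+1=9
L[6]='h': occ=0, LF[6]=C('h')+0=1+0=1
L[7]='j': occ=3, LF[7]=C('j')+3=3+3=6
L[8]='l': occ=0, LF[8]=C('l')+0=7+0=7
L[9]='i': occ=0, LF[9]=C('i')+0=2+0=2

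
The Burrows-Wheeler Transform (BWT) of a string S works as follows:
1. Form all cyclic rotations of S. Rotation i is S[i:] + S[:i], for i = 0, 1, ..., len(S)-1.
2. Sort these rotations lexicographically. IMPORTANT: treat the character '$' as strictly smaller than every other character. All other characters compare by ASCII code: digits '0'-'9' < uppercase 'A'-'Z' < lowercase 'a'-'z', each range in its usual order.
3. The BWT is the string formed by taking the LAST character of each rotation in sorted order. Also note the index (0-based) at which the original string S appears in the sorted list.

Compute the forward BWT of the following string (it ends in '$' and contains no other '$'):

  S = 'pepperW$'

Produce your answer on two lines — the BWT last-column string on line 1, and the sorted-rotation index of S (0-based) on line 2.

All 8 rotations (rotation i = S[i:]+S[:i]):
  rot[0] = pepperW$
  rot[1] = epperW$p
  rot[2] = pperW$pe
  rot[3] = perW$pep
  rot[4] = erW$pepp
  rot[5] = rW$peppe
  rot[6] = W$pepper
  rot[7] = $pepperW
Sorted (with $ < everything):
  sorted[0] = $pepperW  (last char: 'W')
  sorted[1] = W$pepper  (last char: 'r')
  sorted[2] = epperW$p  (last char: 'p')
  sorted[3] = erW$pepp  (last char: 'p')
  sorted[4] = pepperW$  (last char: '$')
  sorted[5] = perW$pep  (last char: 'p')
  sorted[6] = pperW$pe  (last char: 'e')
  sorted[7] = rW$peppe  (last char: 'e')
Last column: Wrpp$pee
Original string S is at sorted index 4

Answer: Wrpp$pee
4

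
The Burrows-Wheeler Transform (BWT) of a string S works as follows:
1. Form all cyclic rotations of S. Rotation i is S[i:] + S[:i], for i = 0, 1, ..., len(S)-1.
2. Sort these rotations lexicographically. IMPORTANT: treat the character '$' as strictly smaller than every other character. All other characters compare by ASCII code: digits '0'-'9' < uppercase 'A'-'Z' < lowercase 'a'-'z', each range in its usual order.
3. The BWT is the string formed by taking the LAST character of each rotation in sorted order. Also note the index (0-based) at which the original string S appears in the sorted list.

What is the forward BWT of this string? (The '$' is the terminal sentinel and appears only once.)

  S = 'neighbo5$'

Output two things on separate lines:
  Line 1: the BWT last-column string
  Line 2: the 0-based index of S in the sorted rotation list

Answer: 5ohnige$b
7

Derivation:
All 9 rotations (rotation i = S[i:]+S[:i]):
  rot[0] = neighbo5$
  rot[1] = eighbo5$n
  rot[2] = ighbo5$ne
  rot[3] = ghbo5$nei
  rot[4] = hbo5$neig
  rot[5] = bo5$neigh
  rot[6] = o5$neighb
  rot[7] = 5$neighbo
  rot[8] = $neighbo5
Sorted (with $ < everything):
  sorted[0] = $neighbo5  (last char: '5')
  sorted[1] = 5$neighbo  (last char: 'o')
  sorted[2] = bo5$neigh  (last char: 'h')
  sorted[3] = eighbo5$n  (last char: 'n')
  sorted[4] = ghbo5$nei  (last char: 'i')
  sorted[5] = hbo5$neig  (last char: 'g')
  sorted[6] = ighbo5$ne  (last char: 'e')
  sorted[7] = neighbo5$  (last char: '$')
  sorted[8] = o5$neighb  (last char: 'b')
Last column: 5ohnige$b
Original string S is at sorted index 7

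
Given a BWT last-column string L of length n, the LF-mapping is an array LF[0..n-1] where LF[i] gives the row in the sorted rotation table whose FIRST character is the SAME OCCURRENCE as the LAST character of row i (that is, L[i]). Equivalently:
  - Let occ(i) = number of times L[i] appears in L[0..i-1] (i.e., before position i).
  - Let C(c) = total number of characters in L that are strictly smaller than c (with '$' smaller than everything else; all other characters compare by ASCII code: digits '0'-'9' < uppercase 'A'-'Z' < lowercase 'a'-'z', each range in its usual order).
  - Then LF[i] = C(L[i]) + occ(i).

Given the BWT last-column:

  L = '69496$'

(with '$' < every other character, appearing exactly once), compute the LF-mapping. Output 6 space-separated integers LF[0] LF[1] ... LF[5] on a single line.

Char counts: '$':1, '4':1, '6':2, '9':2
C (first-col start): C('$')=0, C('4')=1, C('6')=2, C('9')=4
L[0]='6': occ=0, LF[0]=C('6')+0=2+0=2
L[1]='9': occ=0, LF[1]=C('9')+0=4+0=4
L[2]='4': occ=0, LF[2]=C('4')+0=1+0=1
L[3]='9': occ=1, LF[3]=C('9')+1=4+1=5
L[4]='6': occ=1, LF[4]=C('6')+1=2+1=3
L[5]='$': occ=0, LF[5]=C('$')+0=0+0=0

Answer: 2 4 1 5 3 0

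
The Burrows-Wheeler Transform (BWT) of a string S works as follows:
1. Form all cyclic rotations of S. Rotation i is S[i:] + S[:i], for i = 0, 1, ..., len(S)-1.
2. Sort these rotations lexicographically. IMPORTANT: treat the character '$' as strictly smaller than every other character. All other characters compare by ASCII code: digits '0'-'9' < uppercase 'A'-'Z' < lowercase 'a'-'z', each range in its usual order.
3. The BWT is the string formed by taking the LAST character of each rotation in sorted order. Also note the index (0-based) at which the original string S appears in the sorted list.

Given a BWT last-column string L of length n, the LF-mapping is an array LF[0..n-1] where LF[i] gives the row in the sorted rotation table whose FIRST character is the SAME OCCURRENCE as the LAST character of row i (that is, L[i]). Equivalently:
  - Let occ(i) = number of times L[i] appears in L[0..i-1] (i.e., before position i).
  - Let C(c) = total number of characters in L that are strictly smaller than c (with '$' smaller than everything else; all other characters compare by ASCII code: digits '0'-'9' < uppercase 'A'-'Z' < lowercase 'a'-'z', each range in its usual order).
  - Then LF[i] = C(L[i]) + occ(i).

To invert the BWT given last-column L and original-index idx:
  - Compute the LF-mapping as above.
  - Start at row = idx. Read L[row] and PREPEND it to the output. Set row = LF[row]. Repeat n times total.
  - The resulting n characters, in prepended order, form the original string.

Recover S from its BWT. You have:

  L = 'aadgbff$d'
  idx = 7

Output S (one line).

LF mapping: 1 2 4 8 3 6 7 0 5
Walk LF starting at row 7, prepending L[row]:
  step 1: row=7, L[7]='$', prepend. Next row=LF[7]=0
  step 2: row=0, L[0]='a', prepend. Next row=LF[0]=1
  step 3: row=1, L[1]='a', prepend. Next row=LF[1]=2
  step 4: row=2, L[2]='d', prepend. Next row=LF[2]=4
  step 5: row=4, L[4]='b', prepend. Next row=LF[4]=3
  step 6: row=3, L[3]='g', prepend. Next row=LF[3]=8
  step 7: row=8, L[8]='d', prepend. Next row=LF[8]=5
  step 8: row=5, L[5]='f', prepend. Next row=LF[5]=6
  step 9: row=6, L[6]='f', prepend. Next row=LF[6]=7
Reversed output: ffdgbdaa$

Answer: ffdgbdaa$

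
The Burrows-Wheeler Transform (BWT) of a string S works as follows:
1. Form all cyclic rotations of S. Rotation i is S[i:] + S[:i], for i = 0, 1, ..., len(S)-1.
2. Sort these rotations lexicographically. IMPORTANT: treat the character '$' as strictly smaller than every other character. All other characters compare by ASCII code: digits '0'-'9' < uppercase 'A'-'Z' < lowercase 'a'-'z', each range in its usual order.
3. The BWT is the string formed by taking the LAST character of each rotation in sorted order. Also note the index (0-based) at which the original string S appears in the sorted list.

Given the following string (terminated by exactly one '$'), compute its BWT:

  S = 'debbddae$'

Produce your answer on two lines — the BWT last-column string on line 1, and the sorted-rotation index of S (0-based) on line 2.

All 9 rotations (rotation i = S[i:]+S[:i]):
  rot[0] = debbddae$
  rot[1] = ebbddae$d
  rot[2] = bbddae$de
  rot[3] = bddae$deb
  rot[4] = ddae$debb
  rot[5] = dae$debbd
  rot[6] = ae$debbdd
  rot[7] = e$debbdda
  rot[8] = $debbddae
Sorted (with $ < everything):
  sorted[0] = $debbddae  (last char: 'e')
  sorted[1] = ae$debbdd  (last char: 'd')
  sorted[2] = bbddae$de  (last char: 'e')
  sorted[3] = bddae$deb  (last char: 'b')
  sorted[4] = dae$debbd  (last char: 'd')
  sorted[5] = ddae$debb  (last char: 'b')
  sorted[6] = debbddae$  (last char: '$')
  sorted[7] = e$debbdda  (last char: 'a')
  sorted[8] = ebbddae$d  (last char: 'd')
Last column: edebdb$ad
Original string S is at sorted index 6

Answer: edebdb$ad
6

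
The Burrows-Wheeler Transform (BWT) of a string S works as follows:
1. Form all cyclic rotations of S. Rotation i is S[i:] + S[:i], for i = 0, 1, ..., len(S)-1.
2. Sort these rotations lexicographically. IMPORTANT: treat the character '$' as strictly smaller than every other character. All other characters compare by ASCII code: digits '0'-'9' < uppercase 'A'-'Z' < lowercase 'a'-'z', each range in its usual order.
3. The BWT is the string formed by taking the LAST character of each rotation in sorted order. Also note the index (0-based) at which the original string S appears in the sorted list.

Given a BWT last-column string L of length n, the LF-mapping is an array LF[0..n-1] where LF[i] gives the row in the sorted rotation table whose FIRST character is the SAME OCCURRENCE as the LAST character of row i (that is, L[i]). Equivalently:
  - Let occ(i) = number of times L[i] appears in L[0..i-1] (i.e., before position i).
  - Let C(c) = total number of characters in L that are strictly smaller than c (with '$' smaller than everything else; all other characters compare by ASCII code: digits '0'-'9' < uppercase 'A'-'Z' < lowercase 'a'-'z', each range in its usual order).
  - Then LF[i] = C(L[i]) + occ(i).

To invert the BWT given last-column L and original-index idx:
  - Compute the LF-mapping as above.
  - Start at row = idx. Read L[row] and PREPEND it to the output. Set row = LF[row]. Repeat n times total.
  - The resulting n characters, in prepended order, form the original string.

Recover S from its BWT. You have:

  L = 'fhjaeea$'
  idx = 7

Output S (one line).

LF mapping: 5 6 7 1 3 4 2 0
Walk LF starting at row 7, prepending L[row]:
  step 1: row=7, L[7]='$', prepend. Next row=LF[7]=0
  step 2: row=0, L[0]='f', prepend. Next row=LF[0]=5
  step 3: row=5, L[5]='e', prepend. Next row=LF[5]=4
  step 4: row=4, L[4]='e', prepend. Next row=LF[4]=3
  step 5: row=3, L[3]='a', prepend. Next row=LF[3]=1
  step 6: row=1, L[1]='h', prepend. Next row=LF[1]=6
  step 7: row=6, L[6]='a', prepend. Next row=LF[6]=2
  step 8: row=2, L[2]='j', prepend. Next row=LF[2]=7
Reversed output: jahaeef$

Answer: jahaeef$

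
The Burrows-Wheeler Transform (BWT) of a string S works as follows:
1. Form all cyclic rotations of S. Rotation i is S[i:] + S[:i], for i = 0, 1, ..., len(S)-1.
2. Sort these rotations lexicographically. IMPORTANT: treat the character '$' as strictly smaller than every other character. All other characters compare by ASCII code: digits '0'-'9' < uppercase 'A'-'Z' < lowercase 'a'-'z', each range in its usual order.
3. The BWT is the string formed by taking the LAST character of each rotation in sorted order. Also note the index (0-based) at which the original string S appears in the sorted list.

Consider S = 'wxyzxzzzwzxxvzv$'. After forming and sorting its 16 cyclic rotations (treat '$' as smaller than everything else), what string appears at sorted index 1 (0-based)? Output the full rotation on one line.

All 16 rotations (rotation i = S[i:]+S[:i]):
  rot[0] = wxyzxzzzwzxxvzv$
  rot[1] = xyzxzzzwzxxvzv$w
  rot[2] = yzxzzzwzxxvzv$wx
  rot[3] = zxzzzwzxxvzv$wxy
  rot[4] = xzzzwzxxvzv$wxyz
  rot[5] = zzzwzxxvzv$wxyzx
  rot[6] = zzwzxxvzv$wxyzxz
  rot[7] = zwzxxvzv$wxyzxzz
  rot[8] = wzxxvzv$wxyzxzzz
  rot[9] = zxxvzv$wxyzxzzzw
  rot[10] = xxvzv$wxyzxzzzwz
  rot[11] = xvzv$wxyzxzzzwzx
  rot[12] = vzv$wxyzxzzzwzxx
  rot[13] = zv$wxyzxzzzwzxxv
  rot[14] = v$wxyzxzzzwzxxvz
  rot[15] = $wxyzxzzzwzxxvzv
Sorted (with $ < everything):
  sorted[0] = $wxyzxzzzwzxxvzv
  sorted[1] = v$wxyzxzzzwzxxvz
  sorted[2] = vzv$wxyzxzzzwzxx
  sorted[3] = wxyzxzzzwzxxvzv$
  sorted[4] = wzxxvzv$wxyzxzzz
  sorted[5] = xvzv$wxyzxzzzwzx
  sorted[6] = xxvzv$wxyzxzzzwz
  sorted[7] = xyzxzzzwzxxvzv$w
  sorted[8] = xzzzwzxxvzv$wxyz
  sorted[9] = yzxzzzwzxxvzv$wx
  sorted[10] = zv$wxyzxzzzwzxxv
  sorted[11] = zwzxxvzv$wxyzxzz
  sorted[12] = zxxvzv$wxyzxzzzw
  sorted[13] = zxzzzwzxxvzv$wxy
  sorted[14] = zzwzxxvzv$wxyzxz
  sorted[15] = zzzwzxxvzv$wxyzx
sorted[1] = v$wxyzxzzzwzxxvz

Answer: v$wxyzxzzzwzxxvz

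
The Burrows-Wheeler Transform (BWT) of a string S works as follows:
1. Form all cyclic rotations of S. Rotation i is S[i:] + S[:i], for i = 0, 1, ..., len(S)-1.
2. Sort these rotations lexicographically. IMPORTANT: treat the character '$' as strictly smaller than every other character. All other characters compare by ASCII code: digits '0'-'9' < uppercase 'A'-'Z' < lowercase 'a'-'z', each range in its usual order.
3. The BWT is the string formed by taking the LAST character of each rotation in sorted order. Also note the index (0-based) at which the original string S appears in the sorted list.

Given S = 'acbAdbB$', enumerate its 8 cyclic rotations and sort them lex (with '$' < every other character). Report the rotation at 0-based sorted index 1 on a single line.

Answer: AdbB$acb

Derivation:
All 8 rotations (rotation i = S[i:]+S[:i]):
  rot[0] = acbAdbB$
  rot[1] = cbAdbB$a
  rot[2] = bAdbB$ac
  rot[3] = AdbB$acb
  rot[4] = dbB$acbA
  rot[5] = bB$acbAd
  rot[6] = B$acbAdb
  rot[7] = $acbAdbB
Sorted (with $ < everything):
  sorted[0] = $acbAdbB
  sorted[1] = AdbB$acb
  sorted[2] = B$acbAdb
  sorted[3] = acbAdbB$
  sorted[4] = bAdbB$ac
  sorted[5] = bB$acbAd
  sorted[6] = cbAdbB$a
  sorted[7] = dbB$acbA
sorted[1] = AdbB$acb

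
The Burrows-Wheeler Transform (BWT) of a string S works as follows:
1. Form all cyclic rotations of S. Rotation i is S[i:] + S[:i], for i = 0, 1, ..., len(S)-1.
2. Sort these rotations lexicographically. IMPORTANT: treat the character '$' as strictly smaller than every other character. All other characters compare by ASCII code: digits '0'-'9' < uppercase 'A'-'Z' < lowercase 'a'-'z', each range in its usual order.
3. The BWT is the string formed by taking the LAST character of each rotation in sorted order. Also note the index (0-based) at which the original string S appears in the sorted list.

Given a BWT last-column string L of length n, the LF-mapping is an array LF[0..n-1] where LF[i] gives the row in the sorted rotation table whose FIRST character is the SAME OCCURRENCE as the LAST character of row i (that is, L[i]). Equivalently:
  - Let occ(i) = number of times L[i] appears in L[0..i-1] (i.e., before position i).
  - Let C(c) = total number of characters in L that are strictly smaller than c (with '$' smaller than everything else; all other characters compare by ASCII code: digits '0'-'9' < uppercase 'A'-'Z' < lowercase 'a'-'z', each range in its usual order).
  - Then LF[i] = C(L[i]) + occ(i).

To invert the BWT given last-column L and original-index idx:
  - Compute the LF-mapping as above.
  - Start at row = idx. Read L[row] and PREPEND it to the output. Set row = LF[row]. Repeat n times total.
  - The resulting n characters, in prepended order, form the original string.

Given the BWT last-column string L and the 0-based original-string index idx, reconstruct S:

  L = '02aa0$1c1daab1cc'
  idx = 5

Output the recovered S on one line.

Answer: 1ccdaabca01a120$

Derivation:
LF mapping: 1 6 7 8 2 0 3 12 4 15 9 10 11 5 13 14
Walk LF starting at row 5, prepending L[row]:
  step 1: row=5, L[5]='$', prepend. Next row=LF[5]=0
  step 2: row=0, L[0]='0', prepend. Next row=LF[0]=1
  step 3: row=1, L[1]='2', prepend. Next row=LF[1]=6
  step 4: row=6, L[6]='1', prepend. Next row=LF[6]=3
  step 5: row=3, L[3]='a', prepend. Next row=LF[3]=8
  step 6: row=8, L[8]='1', prepend. Next row=LF[8]=4
  step 7: row=4, L[4]='0', prepend. Next row=LF[4]=2
  step 8: row=2, L[2]='a', prepend. Next row=LF[2]=7
  step 9: row=7, L[7]='c', prepend. Next row=LF[7]=12
  step 10: row=12, L[12]='b', prepend. Next row=LF[12]=11
  step 11: row=11, L[11]='a', prepend. Next row=LF[11]=10
  step 12: row=10, L[10]='a', prepend. Next row=LF[10]=9
  step 13: row=9, L[9]='d', prepend. Next row=LF[9]=15
  step 14: row=15, L[15]='c', prepend. Next row=LF[15]=14
  step 15: row=14, L[14]='c', prepend. Next row=LF[14]=13
  step 16: row=13, L[13]='1', prepend. Next row=LF[13]=5
Reversed output: 1ccdaabca01a120$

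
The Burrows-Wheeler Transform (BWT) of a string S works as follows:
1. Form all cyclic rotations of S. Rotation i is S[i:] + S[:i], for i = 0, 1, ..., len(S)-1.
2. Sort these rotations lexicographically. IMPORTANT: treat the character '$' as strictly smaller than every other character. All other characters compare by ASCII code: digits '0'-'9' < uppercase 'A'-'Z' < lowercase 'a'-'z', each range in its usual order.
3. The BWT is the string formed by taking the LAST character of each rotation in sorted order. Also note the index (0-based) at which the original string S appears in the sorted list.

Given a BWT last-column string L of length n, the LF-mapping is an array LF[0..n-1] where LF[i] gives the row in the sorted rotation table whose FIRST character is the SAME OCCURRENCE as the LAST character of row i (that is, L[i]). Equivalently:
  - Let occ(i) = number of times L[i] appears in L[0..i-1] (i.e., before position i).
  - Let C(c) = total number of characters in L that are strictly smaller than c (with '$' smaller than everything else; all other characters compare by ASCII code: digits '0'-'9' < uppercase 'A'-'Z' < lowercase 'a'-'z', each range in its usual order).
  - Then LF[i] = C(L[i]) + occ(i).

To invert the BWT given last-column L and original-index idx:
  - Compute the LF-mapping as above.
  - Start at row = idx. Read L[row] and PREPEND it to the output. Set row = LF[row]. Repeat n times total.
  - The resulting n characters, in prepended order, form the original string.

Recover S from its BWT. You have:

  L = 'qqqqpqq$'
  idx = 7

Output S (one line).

LF mapping: 2 3 4 5 1 6 7 0
Walk LF starting at row 7, prepending L[row]:
  step 1: row=7, L[7]='$', prepend. Next row=LF[7]=0
  step 2: row=0, L[0]='q', prepend. Next row=LF[0]=2
  step 3: row=2, L[2]='q', prepend. Next row=LF[2]=4
  step 4: row=4, L[4]='p', prepend. Next row=LF[4]=1
  step 5: row=1, L[1]='q', prepend. Next row=LF[1]=3
  step 6: row=3, L[3]='q', prepend. Next row=LF[3]=5
  step 7: row=5, L[5]='q', prepend. Next row=LF[5]=6
  step 8: row=6, L[6]='q', prepend. Next row=LF[6]=7
Reversed output: qqqqpqq$

Answer: qqqqpqq$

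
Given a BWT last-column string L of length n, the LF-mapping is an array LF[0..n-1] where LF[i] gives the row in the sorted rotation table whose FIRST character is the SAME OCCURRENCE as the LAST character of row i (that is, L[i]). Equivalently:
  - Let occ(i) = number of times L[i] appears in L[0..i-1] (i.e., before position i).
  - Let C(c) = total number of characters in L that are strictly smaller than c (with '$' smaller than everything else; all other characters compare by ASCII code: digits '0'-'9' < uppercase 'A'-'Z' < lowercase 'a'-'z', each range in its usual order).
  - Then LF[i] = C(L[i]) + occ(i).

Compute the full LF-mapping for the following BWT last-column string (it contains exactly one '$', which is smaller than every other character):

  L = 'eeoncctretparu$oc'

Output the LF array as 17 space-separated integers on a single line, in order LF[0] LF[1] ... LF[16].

Char counts: '$':1, 'a':1, 'c':3, 'e':3, 'n':1, 'o':2, 'p':1, 'r':2, 't':2, 'u':1
C (first-col start): C('$')=0, C('a')=1, C('c')=2, C('e')=5, C('n')=8, C('o')=9, C('p')=11, C('r')=12, C('t')=14, C('u')=16
L[0]='e': occ=0, LF[0]=C('e')+0=5+0=5
L[1]='e': occ=1, LF[1]=C('e')+1=5+1=6
L[2]='o': occ=0, LF[2]=C('o')+0=9+0=9
L[3]='n': occ=0, LF[3]=C('n')+0=8+0=8
L[4]='c': occ=0, LF[4]=C('c')+0=2+0=2
L[5]='c': occ=1, LF[5]=C('c')+1=2+1=3
L[6]='t': occ=0, LF[6]=C('t')+0=14+0=14
L[7]='r': occ=0, LF[7]=C('r')+0=12+0=12
L[8]='e': occ=2, LF[8]=C('e')+2=5+2=7
L[9]='t': occ=1, LF[9]=C('t')+1=14+1=15
L[10]='p': occ=0, LF[10]=C('p')+0=11+0=11
L[11]='a': occ=0, LF[11]=C('a')+0=1+0=1
L[12]='r': occ=1, LF[12]=C('r')+1=12+1=13
L[13]='u': occ=0, LF[13]=C('u')+0=16+0=16
L[14]='$': occ=0, LF[14]=C('$')+0=0+0=0
L[15]='o': occ=1, LF[15]=C('o')+1=9+1=10
L[16]='c': occ=2, LF[16]=C('c')+2=2+2=4

Answer: 5 6 9 8 2 3 14 12 7 15 11 1 13 16 0 10 4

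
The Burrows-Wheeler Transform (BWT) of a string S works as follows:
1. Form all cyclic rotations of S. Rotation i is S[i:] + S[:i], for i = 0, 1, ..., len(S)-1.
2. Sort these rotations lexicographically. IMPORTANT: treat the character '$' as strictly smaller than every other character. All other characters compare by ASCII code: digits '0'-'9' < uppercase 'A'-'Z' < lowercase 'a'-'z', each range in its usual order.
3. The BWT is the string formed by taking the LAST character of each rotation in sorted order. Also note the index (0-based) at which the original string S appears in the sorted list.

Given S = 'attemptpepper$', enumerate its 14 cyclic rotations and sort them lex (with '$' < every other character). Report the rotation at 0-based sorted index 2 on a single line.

All 14 rotations (rotation i = S[i:]+S[:i]):
  rot[0] = attemptpepper$
  rot[1] = ttemptpepper$a
  rot[2] = temptpepper$at
  rot[3] = emptpepper$att
  rot[4] = mptpepper$atte
  rot[5] = ptpepper$attem
  rot[6] = tpepper$attemp
  rot[7] = pepper$attempt
  rot[8] = epper$attemptp
  rot[9] = pper$attemptpe
  rot[10] = per$attemptpep
  rot[11] = er$attemptpepp
  rot[12] = r$attemptpeppe
  rot[13] = $attemptpepper
Sorted (with $ < everything):
  sorted[0] = $attemptpepper
  sorted[1] = attemptpepper$
  sorted[2] = emptpepper$att
  sorted[3] = epper$attemptp
  sorted[4] = er$attemptpepp
  sorted[5] = mptpepper$atte
  sorted[6] = pepper$attempt
  sorted[7] = per$attemptpep
  sorted[8] = pper$attemptpe
  sorted[9] = ptpepper$attem
  sorted[10] = r$attemptpeppe
  sorted[11] = temptpepper$at
  sorted[12] = tpepper$attemp
  sorted[13] = ttemptpepper$a
sorted[2] = emptpepper$att

Answer: emptpepper$att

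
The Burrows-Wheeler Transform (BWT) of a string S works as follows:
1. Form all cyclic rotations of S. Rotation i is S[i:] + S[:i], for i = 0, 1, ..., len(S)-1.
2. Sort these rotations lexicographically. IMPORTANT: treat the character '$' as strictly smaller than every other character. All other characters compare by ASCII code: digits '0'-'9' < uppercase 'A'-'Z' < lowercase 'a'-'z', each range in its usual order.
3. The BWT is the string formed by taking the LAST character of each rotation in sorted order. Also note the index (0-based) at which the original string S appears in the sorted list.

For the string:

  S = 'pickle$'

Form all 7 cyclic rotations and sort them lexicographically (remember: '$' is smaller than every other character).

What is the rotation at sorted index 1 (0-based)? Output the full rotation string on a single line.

Answer: ckle$pi

Derivation:
All 7 rotations (rotation i = S[i:]+S[:i]):
  rot[0] = pickle$
  rot[1] = ickle$p
  rot[2] = ckle$pi
  rot[3] = kle$pic
  rot[4] = le$pick
  rot[5] = e$pickl
  rot[6] = $pickle
Sorted (with $ < everything):
  sorted[0] = $pickle
  sorted[1] = ckle$pi
  sorted[2] = e$pickl
  sorted[3] = ickle$p
  sorted[4] = kle$pic
  sorted[5] = le$pick
  sorted[6] = pickle$
sorted[1] = ckle$pi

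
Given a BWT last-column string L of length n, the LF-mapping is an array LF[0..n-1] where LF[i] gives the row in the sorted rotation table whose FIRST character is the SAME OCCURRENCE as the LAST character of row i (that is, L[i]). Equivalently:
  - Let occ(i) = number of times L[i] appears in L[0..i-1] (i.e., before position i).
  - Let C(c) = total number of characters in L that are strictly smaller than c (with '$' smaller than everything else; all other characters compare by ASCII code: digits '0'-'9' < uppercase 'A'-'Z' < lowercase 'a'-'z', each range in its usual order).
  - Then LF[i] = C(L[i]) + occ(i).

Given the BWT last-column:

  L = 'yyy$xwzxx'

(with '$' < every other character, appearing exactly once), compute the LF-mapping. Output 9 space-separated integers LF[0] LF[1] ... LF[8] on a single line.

Char counts: '$':1, 'w':1, 'x':3, 'y':3, 'z':1
C (first-col start): C('$')=0, C('w')=1, C('x')=2, C('y')=5, C('z')=8
L[0]='y': occ=0, LF[0]=C('y')+0=5+0=5
L[1]='y': occ=1, LF[1]=C('y')+1=5+1=6
L[2]='y': occ=2, LF[2]=C('y')+2=5+2=7
L[3]='$': occ=0, LF[3]=C('$')+0=0+0=0
L[4]='x': occ=0, LF[4]=C('x')+0=2+0=2
L[5]='w': occ=0, LF[5]=C('w')+0=1+0=1
L[6]='z': occ=0, LF[6]=C('z')+0=8+0=8
L[7]='x': occ=1, LF[7]=C('x')+1=2+1=3
L[8]='x': occ=2, LF[8]=C('x')+2=2+2=4

Answer: 5 6 7 0 2 1 8 3 4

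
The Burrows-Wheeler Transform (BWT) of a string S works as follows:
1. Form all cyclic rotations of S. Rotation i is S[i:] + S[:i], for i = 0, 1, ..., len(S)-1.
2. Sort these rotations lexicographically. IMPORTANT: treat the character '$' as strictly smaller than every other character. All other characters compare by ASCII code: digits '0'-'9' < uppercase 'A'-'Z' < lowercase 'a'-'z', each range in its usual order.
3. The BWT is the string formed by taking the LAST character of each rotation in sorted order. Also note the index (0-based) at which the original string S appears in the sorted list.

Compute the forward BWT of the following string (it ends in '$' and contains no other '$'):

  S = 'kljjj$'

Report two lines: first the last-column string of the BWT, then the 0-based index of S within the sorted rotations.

Answer: jjjl$k
4

Derivation:
All 6 rotations (rotation i = S[i:]+S[:i]):
  rot[0] = kljjj$
  rot[1] = ljjj$k
  rot[2] = jjj$kl
  rot[3] = jj$klj
  rot[4] = j$kljj
  rot[5] = $kljjj
Sorted (with $ < everything):
  sorted[0] = $kljjj  (last char: 'j')
  sorted[1] = j$kljj  (last char: 'j')
  sorted[2] = jj$klj  (last char: 'j')
  sorted[3] = jjj$kl  (last char: 'l')
  sorted[4] = kljjj$  (last char: '$')
  sorted[5] = ljjj$k  (last char: 'k')
Last column: jjjl$k
Original string S is at sorted index 4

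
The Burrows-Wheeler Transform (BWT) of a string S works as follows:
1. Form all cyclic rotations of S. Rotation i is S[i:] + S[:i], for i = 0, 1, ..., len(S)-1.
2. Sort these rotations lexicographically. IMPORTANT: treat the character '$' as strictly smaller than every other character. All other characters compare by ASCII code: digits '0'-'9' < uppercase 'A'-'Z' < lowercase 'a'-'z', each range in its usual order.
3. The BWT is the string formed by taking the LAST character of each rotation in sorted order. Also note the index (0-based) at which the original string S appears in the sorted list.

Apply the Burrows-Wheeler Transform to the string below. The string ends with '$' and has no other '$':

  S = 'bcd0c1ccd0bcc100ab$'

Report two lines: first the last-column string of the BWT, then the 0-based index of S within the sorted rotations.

All 19 rotations (rotation i = S[i:]+S[:i]):
  rot[0] = bcd0c1ccd0bcc100ab$
  rot[1] = cd0c1ccd0bcc100ab$b
  rot[2] = d0c1ccd0bcc100ab$bc
  rot[3] = 0c1ccd0bcc100ab$bcd
  rot[4] = c1ccd0bcc100ab$bcd0
  rot[5] = 1ccd0bcc100ab$bcd0c
  rot[6] = ccd0bcc100ab$bcd0c1
  rot[7] = cd0bcc100ab$bcd0c1c
  rot[8] = d0bcc100ab$bcd0c1cc
  rot[9] = 0bcc100ab$bcd0c1ccd
  rot[10] = bcc100ab$bcd0c1ccd0
  rot[11] = cc100ab$bcd0c1ccd0b
  rot[12] = c100ab$bcd0c1ccd0bc
  rot[13] = 100ab$bcd0c1ccd0bcc
  rot[14] = 00ab$bcd0c1ccd0bcc1
  rot[15] = 0ab$bcd0c1ccd0bcc10
  rot[16] = ab$bcd0c1ccd0bcc100
  rot[17] = b$bcd0c1ccd0bcc100a
  rot[18] = $bcd0c1ccd0bcc100ab
Sorted (with $ < everything):
  sorted[0] = $bcd0c1ccd0bcc100ab  (last char: 'b')
  sorted[1] = 00ab$bcd0c1ccd0bcc1  (last char: '1')
  sorted[2] = 0ab$bcd0c1ccd0bcc10  (last char: '0')
  sorted[3] = 0bcc100ab$bcd0c1ccd  (last char: 'd')
  sorted[4] = 0c1ccd0bcc100ab$bcd  (last char: 'd')
  sorted[5] = 100ab$bcd0c1ccd0bcc  (last char: 'c')
  sorted[6] = 1ccd0bcc100ab$bcd0c  (last char: 'c')
  sorted[7] = ab$bcd0c1ccd0bcc100  (last char: '0')
  sorted[8] = b$bcd0c1ccd0bcc100a  (last char: 'a')
  sorted[9] = bcc100ab$bcd0c1ccd0  (last char: '0')
  sorted[10] = bcd0c1ccd0bcc100ab$  (last char: '$')
  sorted[11] = c100ab$bcd0c1ccd0bc  (last char: 'c')
  sorted[12] = c1ccd0bcc100ab$bcd0  (last char: '0')
  sorted[13] = cc100ab$bcd0c1ccd0b  (last char: 'b')
  sorted[14] = ccd0bcc100ab$bcd0c1  (last char: '1')
  sorted[15] = cd0bcc100ab$bcd0c1c  (last char: 'c')
  sorted[16] = cd0c1ccd0bcc100ab$b  (last char: 'b')
  sorted[17] = d0bcc100ab$bcd0c1cc  (last char: 'c')
  sorted[18] = d0c1ccd0bcc100ab$bc  (last char: 'c')
Last column: b10ddcc0a0$c0b1cbcc
Original string S is at sorted index 10

Answer: b10ddcc0a0$c0b1cbcc
10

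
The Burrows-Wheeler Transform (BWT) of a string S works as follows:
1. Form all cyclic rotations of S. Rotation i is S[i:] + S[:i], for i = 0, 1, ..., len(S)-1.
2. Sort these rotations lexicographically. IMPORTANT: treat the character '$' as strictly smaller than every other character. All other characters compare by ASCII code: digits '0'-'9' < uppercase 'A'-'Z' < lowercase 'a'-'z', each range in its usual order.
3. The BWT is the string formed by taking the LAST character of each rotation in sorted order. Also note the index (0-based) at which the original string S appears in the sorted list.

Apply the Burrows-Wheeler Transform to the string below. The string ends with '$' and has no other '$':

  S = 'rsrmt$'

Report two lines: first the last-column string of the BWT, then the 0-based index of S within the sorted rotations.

All 6 rotations (rotation i = S[i:]+S[:i]):
  rot[0] = rsrmt$
  rot[1] = srmt$r
  rot[2] = rmt$rs
  rot[3] = mt$rsr
  rot[4] = t$rsrm
  rot[5] = $rsrmt
Sorted (with $ < everything):
  sorted[0] = $rsrmt  (last char: 't')
  sorted[1] = mt$rsr  (last char: 'r')
  sorted[2] = rmt$rs  (last char: 's')
  sorted[3] = rsrmt$  (last char: '$')
  sorted[4] = srmt$r  (last char: 'r')
  sorted[5] = t$rsrm  (last char: 'm')
Last column: trs$rm
Original string S is at sorted index 3

Answer: trs$rm
3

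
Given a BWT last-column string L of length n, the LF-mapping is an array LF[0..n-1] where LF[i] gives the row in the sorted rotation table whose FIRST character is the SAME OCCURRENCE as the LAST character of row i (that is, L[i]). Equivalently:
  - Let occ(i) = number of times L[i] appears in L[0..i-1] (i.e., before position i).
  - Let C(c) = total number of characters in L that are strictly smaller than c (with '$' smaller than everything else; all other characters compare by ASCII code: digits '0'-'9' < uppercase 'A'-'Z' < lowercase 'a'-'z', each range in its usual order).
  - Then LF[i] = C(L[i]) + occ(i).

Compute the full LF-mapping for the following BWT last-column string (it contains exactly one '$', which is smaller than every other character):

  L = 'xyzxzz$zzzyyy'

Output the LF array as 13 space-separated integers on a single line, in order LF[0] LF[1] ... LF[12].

Char counts: '$':1, 'x':2, 'y':4, 'z':6
C (first-col start): C('$')=0, C('x')=1, C('y')=3, C('z')=7
L[0]='x': occ=0, LF[0]=C('x')+0=1+0=1
L[1]='y': occ=0, LF[1]=C('y')+0=3+0=3
L[2]='z': occ=0, LF[2]=C('z')+0=7+0=7
L[3]='x': occ=1, LF[3]=C('x')+1=1+1=2
L[4]='z': occ=1, LF[4]=C('z')+1=7+1=8
L[5]='z': occ=2, LF[5]=C('z')+2=7+2=9
L[6]='$': occ=0, LF[6]=C('$')+0=0+0=0
L[7]='z': occ=3, LF[7]=C('z')+3=7+3=10
L[8]='z': occ=4, LF[8]=C('z')+4=7+4=11
L[9]='z': occ=5, LF[9]=C('z')+5=7+5=12
L[10]='y': occ=1, LF[10]=C('y')+1=3+1=4
L[11]='y': occ=2, LF[11]=C('y')+2=3+2=5
L[12]='y': occ=3, LF[12]=C('y')+3=3+3=6

Answer: 1 3 7 2 8 9 0 10 11 12 4 5 6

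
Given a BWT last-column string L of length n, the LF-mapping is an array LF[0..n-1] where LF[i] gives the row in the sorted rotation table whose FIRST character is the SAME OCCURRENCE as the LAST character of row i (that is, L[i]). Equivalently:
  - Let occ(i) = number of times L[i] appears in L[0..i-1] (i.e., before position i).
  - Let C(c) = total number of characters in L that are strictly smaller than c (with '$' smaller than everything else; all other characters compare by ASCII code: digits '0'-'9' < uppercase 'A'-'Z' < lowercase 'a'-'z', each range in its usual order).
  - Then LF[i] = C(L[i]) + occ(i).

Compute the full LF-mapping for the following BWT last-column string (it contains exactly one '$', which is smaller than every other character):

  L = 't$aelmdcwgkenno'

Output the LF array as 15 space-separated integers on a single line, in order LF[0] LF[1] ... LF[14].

Char counts: '$':1, 'a':1, 'c':1, 'd':1, 'e':2, 'g':1, 'k':1, 'l':1, 'm':1, 'n':2, 'o':1, 't':1, 'w':1
C (first-col start): C('$')=0, C('a')=1, C('c')=2, C('d')=3, C('e')=4, C('g')=6, C('k')=7, C('l')=8, C('m')=9, C('n')=10, C('o')=12, C('t')=13, C('w')=14
L[0]='t': occ=0, LF[0]=C('t')+0=13+0=13
L[1]='$': occ=0, LF[1]=C('$')+0=0+0=0
L[2]='a': occ=0, LF[2]=C('a')+0=1+0=1
L[3]='e': occ=0, LF[3]=C('e')+0=4+0=4
L[4]='l': occ=0, LF[4]=C('l')+0=8+0=8
L[5]='m': occ=0, LF[5]=C('m')+0=9+0=9
L[6]='d': occ=0, LF[6]=C('d')+0=3+0=3
L[7]='c': occ=0, LF[7]=C('c')+0=2+0=2
L[8]='w': occ=0, LF[8]=C('w')+0=14+0=14
L[9]='g': occ=0, LF[9]=C('g')+0=6+0=6
L[10]='k': occ=0, LF[10]=C('k')+0=7+0=7
L[11]='e': occ=1, LF[11]=C('e')+1=4+1=5
L[12]='n': occ=0, LF[12]=C('n')+0=10+0=10
L[13]='n': occ=1, LF[13]=C('n')+1=10+1=11
L[14]='o': occ=0, LF[14]=C('o')+0=12+0=12

Answer: 13 0 1 4 8 9 3 2 14 6 7 5 10 11 12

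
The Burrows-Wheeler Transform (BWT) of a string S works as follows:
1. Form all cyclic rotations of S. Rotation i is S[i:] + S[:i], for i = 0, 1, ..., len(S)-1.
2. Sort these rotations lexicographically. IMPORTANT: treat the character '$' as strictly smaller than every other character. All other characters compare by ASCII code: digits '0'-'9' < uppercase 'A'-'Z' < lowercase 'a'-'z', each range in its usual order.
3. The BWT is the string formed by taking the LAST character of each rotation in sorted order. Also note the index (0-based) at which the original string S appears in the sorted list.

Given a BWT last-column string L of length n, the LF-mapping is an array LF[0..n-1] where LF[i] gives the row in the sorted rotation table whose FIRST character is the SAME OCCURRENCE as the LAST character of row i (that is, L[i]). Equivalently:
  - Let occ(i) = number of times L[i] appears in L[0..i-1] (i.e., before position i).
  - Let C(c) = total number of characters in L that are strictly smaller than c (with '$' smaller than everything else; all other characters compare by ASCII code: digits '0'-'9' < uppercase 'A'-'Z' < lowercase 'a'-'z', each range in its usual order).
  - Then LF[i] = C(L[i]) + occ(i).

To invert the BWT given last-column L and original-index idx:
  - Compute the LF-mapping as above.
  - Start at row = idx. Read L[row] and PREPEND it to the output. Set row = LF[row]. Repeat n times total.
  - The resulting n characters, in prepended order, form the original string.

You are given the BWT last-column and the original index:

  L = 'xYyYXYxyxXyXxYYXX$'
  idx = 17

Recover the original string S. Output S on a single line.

LF mapping: 11 6 15 7 1 8 12 16 13 2 17 3 14 9 10 4 5 0
Walk LF starting at row 17, prepending L[row]:
  step 1: row=17, L[17]='$', prepend. Next row=LF[17]=0
  step 2: row=0, L[0]='x', prepend. Next row=LF[0]=11
  step 3: row=11, L[11]='X', prepend. Next row=LF[11]=3
  step 4: row=3, L[3]='Y', prepend. Next row=LF[3]=7
  step 5: row=7, L[7]='y', prepend. Next row=LF[7]=16
  step 6: row=16, L[16]='X', prepend. Next row=LF[16]=5
  step 7: row=5, L[5]='Y', prepend. Next row=LF[5]=8
  step 8: row=8, L[8]='x', prepend. Next row=LF[8]=13
  step 9: row=13, L[13]='Y', prepend. Next row=LF[13]=9
  step 10: row=9, L[9]='X', prepend. Next row=LF[9]=2
  step 11: row=2, L[2]='y', prepend. Next row=LF[2]=15
  step 12: row=15, L[15]='X', prepend. Next row=LF[15]=4
  step 13: row=4, L[4]='X', prepend. Next row=LF[4]=1
  step 14: row=1, L[1]='Y', prepend. Next row=LF[1]=6
  step 15: row=6, L[6]='x', prepend. Next row=LF[6]=12
  step 16: row=12, L[12]='x', prepend. Next row=LF[12]=14
  step 17: row=14, L[14]='Y', prepend. Next row=LF[14]=10
  step 18: row=10, L[10]='y', prepend. Next row=LF[10]=17
Reversed output: yYxxYXXyXYxYXyYXx$

Answer: yYxxYXXyXYxYXyYXx$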